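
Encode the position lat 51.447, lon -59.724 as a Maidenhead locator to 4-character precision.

GO01

Add 180° to longitude and 90° to latitude: 120.28, 141.45.
Field: lon ⌊120.28/20⌋ = 6 → G; lat ⌊141.45/10⌋ = 14 → O.
Square: lon ⌊0.28/2⌋ = 0; lat ⌊1.45/1⌋ = 1.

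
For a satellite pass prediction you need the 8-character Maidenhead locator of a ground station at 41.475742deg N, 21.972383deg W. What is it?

Add 180° to longitude and 90° to latitude: 158.02762, 131.47574.
Field: 158.02762/20 → 7 → H, 131.47574/10 → 13 → N; chars HN.
Square: 18.02762/2 → 9, 1.47574/1 → 1; chars 91.
Subsquare: 0.02762/0.0833333 → 0 → a, 0.47574/0.0416667 → 11 → l; chars al.
Extended square: 0.02762/0.00833333 → 3, 0.01741/0.00416667 → 4; chars 34.

HN91al34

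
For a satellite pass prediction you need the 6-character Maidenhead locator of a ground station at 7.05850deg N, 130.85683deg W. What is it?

CJ47nb

Shift to the Maidenhead origin (180°W, 90°S): lon 49.1432, lat 97.0585.
Field (20°×10°, letters A–R): 49.1432/20 → 2 → C, 97.0585/10 → 9 → J; chars CJ.
Square (2°×1°, digits 0–9): 9.1432/2 → 4, 7.0585/1 → 7; chars 47.
Subsquare (5′×2.5′, letters a–x): 1.1432/0.0833333 → 13 → n, 0.0585/0.0416667 → 1 → b; chars nb.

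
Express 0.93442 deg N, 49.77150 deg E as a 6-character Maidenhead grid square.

Shift to the Maidenhead origin (180°W, 90°S): lon 229.7715, lat 90.9344.
Field: lon ⌊229.7715/20⌋ = 11 → L; lat ⌊90.9344/10⌋ = 9 → J.
Square: lon ⌊9.7715/2⌋ = 4; lat ⌊0.9344/1⌋ = 0.
Subsquare: lon ⌊1.7715/0.0833333⌋ = 21 → v; lat ⌊0.9344/0.0416667⌋ = 22 → w.

LJ40vw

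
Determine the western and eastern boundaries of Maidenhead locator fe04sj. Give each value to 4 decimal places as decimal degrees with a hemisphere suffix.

Field F=5, E=4: +5·20° lon, +4·10° lat → SW at lon -80°, lat -50°.
Square 0, 4: +0·2° lon, +4·1° lat → SW at lon -80°, lat -46°.
Subsquare s=18, j=9: +18·0.0833333° lon, +9·0.0416667° lat → SW at lon -78.5°, lat -45.625°.
Cell spans 0.0833333° lon × 0.0416667° lat.
west 78.5000° W, east 78.4167° W.

78.5000° W, 78.4167° W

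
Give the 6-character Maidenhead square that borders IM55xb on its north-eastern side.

IM65ac

Longitude subsquare x = 23; +1 → 24, wraps to 0 = a, carry into square.
Longitude square 5; +1 → 6.
Latitude subsquare b = 1; +1 → 2 = c.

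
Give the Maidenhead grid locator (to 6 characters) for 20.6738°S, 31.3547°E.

KG59qh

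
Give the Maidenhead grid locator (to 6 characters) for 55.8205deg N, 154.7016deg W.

BO25pt

Shift to the Maidenhead origin (180°W, 90°S): lon 25.2984, lat 145.8205.
Field: lon ⌊25.2984/20⌋ = 1 → B; lat ⌊145.8205/10⌋ = 14 → O.
Square: lon ⌊5.2984/2⌋ = 2; lat ⌊5.8205/1⌋ = 5.
Subsquare: lon ⌊1.2984/0.0833333⌋ = 15 → p; lat ⌊0.8205/0.0416667⌋ = 19 → t.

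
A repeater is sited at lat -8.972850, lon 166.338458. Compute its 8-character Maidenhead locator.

RI31ea06

Offset from 180°W / 90°S: lon 346.33846°, lat 81.02715°.
Field (20°×10°, letters A–R): 346.33846/20 → 17 → R, 81.02715/10 → 8 → I; chars RI.
Square (2°×1°, digits 0–9): 6.33846/2 → 3, 1.02715/1 → 1; chars 31.
Subsquare (5′×2.5′, letters a–x): 0.33846/0.0833333 → 4 → e, 0.02715/0.0416667 → 0 → a; chars ea.
Extended square (30″×15″, digits 0–9): 0.00512/0.00833333 → 0, 0.02715/0.00416667 → 6; chars 06.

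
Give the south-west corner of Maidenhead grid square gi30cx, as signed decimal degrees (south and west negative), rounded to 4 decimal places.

-9.0417, -53.8333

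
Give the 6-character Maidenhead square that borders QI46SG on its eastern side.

Longitude subsquare s = 18; +1 → 19 = t.
The latitude characters are unchanged.

QI46tg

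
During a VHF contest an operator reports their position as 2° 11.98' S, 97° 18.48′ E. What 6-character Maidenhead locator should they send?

Shift to the Maidenhead origin (180°W, 90°S): lon 277.3080, lat 87.8003.
Field: 277.3080/20 → 13 → N, 87.8003/10 → 8 → I; chars NI.
Square: 17.3080/2 → 8, 7.8003/1 → 7; chars 87.
Subsquare: 1.3080/0.0833333 → 15 → p, 0.8003/0.0416667 → 19 → t; chars pt.

NI87pt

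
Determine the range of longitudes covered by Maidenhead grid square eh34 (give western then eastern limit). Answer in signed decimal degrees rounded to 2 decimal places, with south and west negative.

Field E=4, H=7: +4·20° lon, +7·10° lat → SW at lon -100°, lat -20°.
Square 3, 4: +3·2° lon, +4·1° lat → SW at lon -94°, lat -16°.
Cell spans 2° lon × 1° lat.
west -94.00, east -92.00.

-94.00, -92.00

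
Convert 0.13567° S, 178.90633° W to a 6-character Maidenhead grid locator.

Offset from 180°W / 90°S: lon 1.0937°, lat 89.8643°.
Field (20°×10°, letters A–R): 1.0937/20 → 0 → A, 89.8643/10 → 8 → I; chars AI.
Square (2°×1°, digits 0–9): 1.0937/2 → 0, 9.8643/1 → 9; chars 09.
Subsquare (5′×2.5′, letters a–x): 1.0937/0.0833333 → 13 → n, 0.8643/0.0416667 → 20 → u; chars nu.

AI09nu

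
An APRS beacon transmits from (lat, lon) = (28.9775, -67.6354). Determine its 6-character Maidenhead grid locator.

Shift to the Maidenhead origin (180°W, 90°S): lon 112.3646, lat 118.9775.
Field: 112.3646/20 → 5 → F, 118.9775/10 → 11 → L; chars FL.
Square: 12.3646/2 → 6, 8.9775/1 → 8; chars 68.
Subsquare: 0.3646/0.0833333 → 4 → e, 0.9775/0.0416667 → 23 → x; chars ex.

FL68ex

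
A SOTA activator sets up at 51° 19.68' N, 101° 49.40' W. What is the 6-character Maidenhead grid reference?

Add 180° to longitude and 90° to latitude: 78.1767, 141.3280.
Field (20°×10°, letters A–R): lon ⌊78.1767/20⌋ = 3 → D; lat ⌊141.3280/10⌋ = 14 → O.
Square (2°×1°, digits 0–9): lon ⌊18.1767/2⌋ = 9; lat ⌊1.3280/1⌋ = 1.
Subsquare (5′×2.5′, letters a–x): lon ⌊0.1767/0.0833333⌋ = 2 → c; lat ⌊0.3280/0.0416667⌋ = 7 → h.

DO91ch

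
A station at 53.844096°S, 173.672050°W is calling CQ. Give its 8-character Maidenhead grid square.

Shift to the Maidenhead origin (180°W, 90°S): lon 6.32795, lat 36.15590.
Field: lon ⌊6.32795/20⌋ = 0 → A; lat ⌊36.15590/10⌋ = 3 → D.
Square: lon ⌊6.32795/2⌋ = 3; lat ⌊6.15590/1⌋ = 6.
Subsquare: lon ⌊0.32795/0.0833333⌋ = 3 → d; lat ⌊0.15590/0.0416667⌋ = 3 → d.
Extended square: lon ⌊0.07795/0.00833333⌋ = 9; lat ⌊0.03090/0.00416667⌋ = 7.

AD36dd97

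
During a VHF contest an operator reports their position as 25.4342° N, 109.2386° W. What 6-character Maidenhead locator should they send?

DL55jk

Shift to the Maidenhead origin (180°W, 90°S): lon 70.7614, lat 115.4342.
Field: 70.7614/20 → 3 → D, 115.4342/10 → 11 → L; chars DL.
Square: 10.7614/2 → 5, 5.4342/1 → 5; chars 55.
Subsquare: 0.7614/0.0833333 → 9 → j, 0.4342/0.0416667 → 10 → k; chars jk.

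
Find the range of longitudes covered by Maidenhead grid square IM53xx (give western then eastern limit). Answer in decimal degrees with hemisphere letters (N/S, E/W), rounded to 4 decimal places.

8.0833° W, 8.0000° W

Field I=8, M=12: +8·20° lon, +12·10° lat → SW at lon -20°, lat 30°.
Square 5, 3: +5·2° lon, +3·1° lat → SW at lon -10°, lat 33°.
Subsquare x=23, x=23: +23·0.0833333° lon, +23·0.0416667° lat → SW at lon -8.08333°, lat 33.9583°.
Cell spans 0.0833333° lon × 0.0416667° lat.
west 8.0833° W, east 8.0000° W.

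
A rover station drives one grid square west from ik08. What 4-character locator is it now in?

HK98

Longitude square 0; −1 → -1, wraps to 9, carry into field.
Longitude field I = 8; −1 → 7 = H.
The latitude characters are unchanged.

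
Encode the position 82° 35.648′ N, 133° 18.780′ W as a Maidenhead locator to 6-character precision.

CR32io

Offset from 180°W / 90°S: lon 46.6870°, lat 172.5941°.
Field: 46.6870/20 → 2 → C, 172.5941/10 → 17 → R; chars CR.
Square: 6.6870/2 → 3, 2.5941/1 → 2; chars 32.
Subsquare: 0.6870/0.0833333 → 8 → i, 0.5941/0.0416667 → 14 → o; chars io.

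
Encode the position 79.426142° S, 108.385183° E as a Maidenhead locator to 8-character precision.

OB40en67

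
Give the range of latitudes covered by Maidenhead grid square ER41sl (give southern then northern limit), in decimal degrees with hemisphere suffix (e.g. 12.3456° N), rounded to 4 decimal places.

81.4583° N, 81.5000° N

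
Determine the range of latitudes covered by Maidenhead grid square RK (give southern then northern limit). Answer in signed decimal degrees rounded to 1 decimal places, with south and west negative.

10.0, 20.0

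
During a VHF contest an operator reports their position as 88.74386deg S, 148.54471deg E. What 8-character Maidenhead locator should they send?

QA41gg51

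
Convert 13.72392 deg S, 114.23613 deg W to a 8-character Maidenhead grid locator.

Shift to the Maidenhead origin (180°W, 90°S): lon 65.76387, lat 76.27608.
Field: 65.76387/20 → 3 → D, 76.27608/10 → 7 → H; chars DH.
Square: 5.76387/2 → 2, 6.27608/1 → 6; chars 26.
Subsquare: 1.76387/0.0833333 → 21 → v, 0.27608/0.0416667 → 6 → g; chars vg.
Extended square: 0.01387/0.00833333 → 1, 0.02608/0.00416667 → 6; chars 16.

DH26vg16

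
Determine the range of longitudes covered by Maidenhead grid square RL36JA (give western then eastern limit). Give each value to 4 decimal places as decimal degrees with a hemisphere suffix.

166.7500° E, 166.8333° E

Field R=17, L=11: +17·20° lon, +11·10° lat → SW at lon 160°, lat 20°.
Square 3, 6: +3·2° lon, +6·1° lat → SW at lon 166°, lat 26°.
Subsquare j=9, a=0: +9·0.0833333° lon, +0·0.0416667° lat → SW at lon 166.75°, lat 26°.
Cell spans 0.0833333° lon × 0.0416667° lat.
west 166.7500° E, east 166.8333° E.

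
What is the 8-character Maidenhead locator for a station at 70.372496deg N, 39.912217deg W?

HQ00bi09

Shift to the Maidenhead origin (180°W, 90°S): lon 140.08778, lat 160.37250.
Field: 140.08778/20 → 7 → H, 160.37250/10 → 16 → Q; chars HQ.
Square: 0.08778/2 → 0, 0.37250/1 → 0; chars 00.
Subsquare: 0.08778/0.0833333 → 1 → b, 0.37250/0.0416667 → 8 → i; chars bi.
Extended square: 0.00445/0.00833333 → 0, 0.03916/0.00416667 → 9; chars 09.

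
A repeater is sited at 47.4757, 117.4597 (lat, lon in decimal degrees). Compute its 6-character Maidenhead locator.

Add 180° to longitude and 90° to latitude: 297.4597, 137.4757.
Field: 297.4597/20 → 14 → O, 137.4757/10 → 13 → N; chars ON.
Square: 17.4597/2 → 8, 7.4757/1 → 7; chars 87.
Subsquare: 1.4597/0.0833333 → 17 → r, 0.4757/0.0416667 → 11 → l; chars rl.

ON87rl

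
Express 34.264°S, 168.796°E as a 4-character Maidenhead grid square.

RF45

Offset from 180°W / 90°S: lon 348.80°, lat 55.74°.
Field: lon ⌊348.80/20⌋ = 17 → R; lat ⌊55.74/10⌋ = 5 → F.
Square: lon ⌊8.80/2⌋ = 4; lat ⌊5.74/1⌋ = 5.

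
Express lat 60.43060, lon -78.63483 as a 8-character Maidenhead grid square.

FP00qk33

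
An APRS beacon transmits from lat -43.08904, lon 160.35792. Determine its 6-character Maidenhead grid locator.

RE06ev

Add 180° to longitude and 90° to latitude: 340.3579, 46.9110.
Field (20°×10°, letters A–R): lon ⌊340.3579/20⌋ = 17 → R; lat ⌊46.9110/10⌋ = 4 → E.
Square (2°×1°, digits 0–9): lon ⌊0.3579/2⌋ = 0; lat ⌊6.9110/1⌋ = 6.
Subsquare (5′×2.5′, letters a–x): lon ⌊0.3579/0.0833333⌋ = 4 → e; lat ⌊0.9110/0.0416667⌋ = 21 → v.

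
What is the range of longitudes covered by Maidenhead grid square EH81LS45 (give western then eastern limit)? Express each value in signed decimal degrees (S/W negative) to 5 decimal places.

Field E=4, H=7: +4·20° lon, +7·10° lat → SW at lon -100°, lat -20°.
Square 8, 1: +8·2° lon, +1·1° lat → SW at lon -84°, lat -19°.
Subsquare l=11, s=18: +11·0.0833333° lon, +18·0.0416667° lat → SW at lon -83.0833°, lat -18.25°.
Extended square 4, 5: +4·0.00833333° lon, +5·0.00416667° lat → SW at lon -83.05°, lat -18.2292°.
Cell spans 0.00833333° lon × 0.00416667° lat.
west -83.05000, east -83.04167.

-83.05000, -83.04167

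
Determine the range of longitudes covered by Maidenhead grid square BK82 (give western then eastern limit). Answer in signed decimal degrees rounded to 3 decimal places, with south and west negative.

-144.000, -142.000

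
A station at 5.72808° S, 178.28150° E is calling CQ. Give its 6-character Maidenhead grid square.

Offset from 180°W / 90°S: lon 358.2815°, lat 84.2719°.
Field: 358.2815/20 → 17 → R, 84.2719/10 → 8 → I; chars RI.
Square: 18.2815/2 → 9, 4.2719/1 → 4; chars 94.
Subsquare: 0.2815/0.0833333 → 3 → d, 0.2719/0.0416667 → 6 → g; chars dg.

RI94dg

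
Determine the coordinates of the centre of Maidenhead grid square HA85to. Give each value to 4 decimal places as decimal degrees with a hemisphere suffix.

Field H=7, A=0: +7·20° lon, +0·10° lat → SW at lon -40°, lat -90°.
Square 8, 5: +8·2° lon, +5·1° lat → SW at lon -24°, lat -85°.
Subsquare t=19, o=14: +19·0.0833333° lon, +14·0.0416667° lat → SW at lon -22.4167°, lat -84.4167°.
Cell spans 0.0833333° lon × 0.0416667° lat. Centre is SW corner plus half of each.
latitude 84.3958° S, longitude 22.3750° W.

84.3958° S, 22.3750° W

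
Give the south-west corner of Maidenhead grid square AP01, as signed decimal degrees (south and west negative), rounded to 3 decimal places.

61.000, -180.000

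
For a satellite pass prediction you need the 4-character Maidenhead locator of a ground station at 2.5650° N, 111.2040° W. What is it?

DJ42

Add 180° to longitude and 90° to latitude: 68.80, 92.56.
Field (20°×10°, letters A–R): lon ⌊68.80/20⌋ = 3 → D; lat ⌊92.56/10⌋ = 9 → J.
Square (2°×1°, digits 0–9): lon ⌊8.80/2⌋ = 4; lat ⌊2.56/1⌋ = 2.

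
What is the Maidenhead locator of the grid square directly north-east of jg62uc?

JG62vd

Longitude subsquare u = 20; +1 → 21 = v.
Latitude subsquare c = 2; +1 → 3 = d.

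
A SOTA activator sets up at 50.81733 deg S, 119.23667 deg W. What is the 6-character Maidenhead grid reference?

DD09je

Offset from 180°W / 90°S: lon 60.7633°, lat 39.1827°.
Field: 60.7633/20 → 3 → D, 39.1827/10 → 3 → D; chars DD.
Square: 0.7633/2 → 0, 9.1827/1 → 9; chars 09.
Subsquare: 0.7633/0.0833333 → 9 → j, 0.1827/0.0416667 → 4 → e; chars je.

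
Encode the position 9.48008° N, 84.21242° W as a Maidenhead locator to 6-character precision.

EJ79vl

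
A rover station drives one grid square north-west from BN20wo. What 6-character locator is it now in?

Longitude subsquare w = 22; −1 → 21 = v.
Latitude subsquare o = 14; +1 → 15 = p.

BN20vp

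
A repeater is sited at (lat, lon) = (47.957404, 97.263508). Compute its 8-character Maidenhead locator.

NN87pw19

Add 180° to longitude and 90° to latitude: 277.26351, 137.95740.
Field: lon ⌊277.26351/20⌋ = 13 → N; lat ⌊137.95740/10⌋ = 13 → N.
Square: lon ⌊17.26351/2⌋ = 8; lat ⌊7.95740/1⌋ = 7.
Subsquare: lon ⌊1.26351/0.0833333⌋ = 15 → p; lat ⌊0.95740/0.0416667⌋ = 22 → w.
Extended square: lon ⌊0.01351/0.00833333⌋ = 1; lat ⌊0.04074/0.00416667⌋ = 9.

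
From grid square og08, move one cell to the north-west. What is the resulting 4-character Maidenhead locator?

Longitude square 0; −1 → -1, wraps to 9, carry into field.
Longitude field O = 14; −1 → 13 = N.
Latitude square 8; +1 → 9.

NG99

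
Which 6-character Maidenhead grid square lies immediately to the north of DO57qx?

DO58qa

Latitude subsquare x = 23; +1 → 24, wraps to 0 = a, carry into square.
Latitude square 7; +1 → 8.
The longitude characters are unchanged.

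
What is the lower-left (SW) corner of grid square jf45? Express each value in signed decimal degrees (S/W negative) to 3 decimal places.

Field J=9, F=5: +9·20° lon, +5·10° lat → SW at lon 0°, lat -40°.
Square 4, 5: +4·2° lon, +5·1° lat → SW at lon 8°, lat -35°.
latitude -35.000, longitude 8.000.

-35.000, 8.000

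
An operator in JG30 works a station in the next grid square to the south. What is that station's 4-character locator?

Latitude square 0; −1 → -1, wraps to 9, carry into field.
Latitude field G = 6; −1 → 5 = F.
The longitude characters are unchanged.

JF39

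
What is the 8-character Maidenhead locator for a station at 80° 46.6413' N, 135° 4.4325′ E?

PR70ms86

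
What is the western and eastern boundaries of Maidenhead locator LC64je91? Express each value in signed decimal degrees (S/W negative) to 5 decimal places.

52.82500, 52.83333

Field L=11, C=2: +11·20° lon, +2·10° lat → SW at lon 40°, lat -70°.
Square 6, 4: +6·2° lon, +4·1° lat → SW at lon 52°, lat -66°.
Subsquare j=9, e=4: +9·0.0833333° lon, +4·0.0416667° lat → SW at lon 52.75°, lat -65.8333°.
Extended square 9, 1: +9·0.00833333° lon, +1·0.00416667° lat → SW at lon 52.825°, lat -65.8292°.
Cell spans 0.00833333° lon × 0.00416667° lat.
west 52.82500, east 52.83333.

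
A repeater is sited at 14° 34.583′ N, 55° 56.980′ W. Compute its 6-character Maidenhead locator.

Add 180° to longitude and 90° to latitude: 124.0503, 104.5764.
Field: lon ⌊124.0503/20⌋ = 6 → G; lat ⌊104.5764/10⌋ = 10 → K.
Square: lon ⌊4.0503/2⌋ = 2; lat ⌊4.5764/1⌋ = 4.
Subsquare: lon ⌊0.0503/0.0833333⌋ = 0 → a; lat ⌊0.5764/0.0416667⌋ = 13 → n.

GK24an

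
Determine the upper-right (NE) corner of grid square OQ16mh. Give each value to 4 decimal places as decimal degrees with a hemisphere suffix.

Field O=14, Q=16: +14·20° lon, +16·10° lat → SW at lon 100°, lat 70°.
Square 1, 6: +1·2° lon, +6·1° lat → SW at lon 102°, lat 76°.
Subsquare m=12, h=7: +12·0.0833333° lon, +7·0.0416667° lat → SW at lon 103°, lat 76.2917°.
Cell spans 0.0833333° lon × 0.0416667° lat. NE corner is SW corner plus one full cell.
latitude 76.3333° N, longitude 103.0833° E.

76.3333° N, 103.0833° E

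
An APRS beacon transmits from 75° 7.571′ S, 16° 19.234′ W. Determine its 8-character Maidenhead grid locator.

Add 180° to longitude and 90° to latitude: 163.67943, 14.87382.
Field (20°×10°, letters A–R): 163.67943/20 → 8 → I, 14.87382/10 → 1 → B; chars IB.
Square (2°×1°, digits 0–9): 3.67943/2 → 1, 4.87382/1 → 4; chars 14.
Subsquare (5′×2.5′, letters a–x): 1.67943/0.0833333 → 20 → u, 0.87382/0.0416667 → 20 → u; chars uu.
Extended square (30″×15″, digits 0–9): 0.01277/0.00833333 → 1, 0.04048/0.00416667 → 9; chars 19.

IB14uu19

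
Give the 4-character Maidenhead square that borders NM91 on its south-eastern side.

OM00

Longitude square 9; +1 → 10, wraps to 0, carry into field.
Longitude field N = 13; +1 → 14 = O.
Latitude square 1; −1 → 0.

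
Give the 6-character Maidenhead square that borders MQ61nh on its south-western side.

MQ61mg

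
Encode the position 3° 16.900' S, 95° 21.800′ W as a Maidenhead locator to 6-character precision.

Add 180° to longitude and 90° to latitude: 84.6367, 86.7183.
Field (20°×10°, letters A–R): lon ⌊84.6367/20⌋ = 4 → E; lat ⌊86.7183/10⌋ = 8 → I.
Square (2°×1°, digits 0–9): lon ⌊4.6367/2⌋ = 2; lat ⌊6.7183/1⌋ = 6.
Subsquare (5′×2.5′, letters a–x): lon ⌊0.6367/0.0833333⌋ = 7 → h; lat ⌊0.7183/0.0416667⌋ = 17 → r.

EI26hr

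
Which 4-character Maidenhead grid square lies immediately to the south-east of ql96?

RL05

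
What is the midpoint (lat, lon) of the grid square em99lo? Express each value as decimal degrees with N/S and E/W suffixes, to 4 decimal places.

39.6042° N, 81.0417° W

Field E=4, M=12: +4·20° lon, +12·10° lat → SW at lon -100°, lat 30°.
Square 9, 9: +9·2° lon, +9·1° lat → SW at lon -82°, lat 39°.
Subsquare l=11, o=14: +11·0.0833333° lon, +14·0.0416667° lat → SW at lon -81.0833°, lat 39.5833°.
Cell spans 0.0833333° lon × 0.0416667° lat. Centre is SW corner plus half of each.
latitude 39.6042° N, longitude 81.0417° W.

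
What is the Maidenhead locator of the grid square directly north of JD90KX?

Latitude subsquare x = 23; +1 → 24, wraps to 0 = a, carry into square.
Latitude square 0; +1 → 1.
The longitude characters are unchanged.

JD91ka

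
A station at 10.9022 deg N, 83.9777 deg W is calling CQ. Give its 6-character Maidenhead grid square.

EK80av

Add 180° to longitude and 90° to latitude: 96.0223, 100.9022.
Field (20°×10°, letters A–R): 96.0223/20 → 4 → E, 100.9022/10 → 10 → K; chars EK.
Square (2°×1°, digits 0–9): 16.0223/2 → 8, 0.9022/1 → 0; chars 80.
Subsquare (5′×2.5′, letters a–x): 0.0223/0.0833333 → 0 → a, 0.9022/0.0416667 → 21 → v; chars av.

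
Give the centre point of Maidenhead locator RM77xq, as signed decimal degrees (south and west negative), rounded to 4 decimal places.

Field R=17, M=12: +17·20° lon, +12·10° lat → SW at lon 160°, lat 30°.
Square 7, 7: +7·2° lon, +7·1° lat → SW at lon 174°, lat 37°.
Subsquare x=23, q=16: +23·0.0833333° lon, +16·0.0416667° lat → SW at lon 175.917°, lat 37.6667°.
Cell spans 0.0833333° lon × 0.0416667° lat. Centre is SW corner plus half of each.
latitude 37.6875, longitude 175.9583.

37.6875, 175.9583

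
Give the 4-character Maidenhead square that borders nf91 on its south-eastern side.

OF00

Longitude square 9; +1 → 10, wraps to 0, carry into field.
Longitude field N = 13; +1 → 14 = O.
Latitude square 1; −1 → 0.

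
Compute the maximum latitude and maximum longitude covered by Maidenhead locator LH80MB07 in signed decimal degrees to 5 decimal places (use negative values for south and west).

-19.92500, 57.00833

Field L=11, H=7: +11·20° lon, +7·10° lat → SW at lon 40°, lat -20°.
Square 8, 0: +8·2° lon, +0·1° lat → SW at lon 56°, lat -20°.
Subsquare m=12, b=1: +12·0.0833333° lon, +1·0.0416667° lat → SW at lon 57°, lat -19.9583°.
Extended square 0, 7: +0·0.00833333° lon, +7·0.00416667° lat → SW at lon 57°, lat -19.9292°.
Cell spans 0.00833333° lon × 0.00416667° lat. NE corner is SW corner plus one full cell.
latitude -19.92500, longitude 57.00833.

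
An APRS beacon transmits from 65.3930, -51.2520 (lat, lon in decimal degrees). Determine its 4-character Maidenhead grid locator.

GP45

Offset from 180°W / 90°S: lon 128.75°, lat 155.39°.
Field: 128.75/20 → 6 → G, 155.39/10 → 15 → P; chars GP.
Square: 8.75/2 → 4, 5.39/1 → 5; chars 45.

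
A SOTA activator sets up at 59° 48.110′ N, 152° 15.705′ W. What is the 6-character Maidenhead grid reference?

Add 180° to longitude and 90° to latitude: 27.7382, 149.8018.
Field: 27.7382/20 → 1 → B, 149.8018/10 → 14 → O; chars BO.
Square: 7.7382/2 → 3, 9.8018/1 → 9; chars 39.
Subsquare: 1.7382/0.0833333 → 20 → u, 0.8018/0.0416667 → 19 → t; chars ut.

BO39ut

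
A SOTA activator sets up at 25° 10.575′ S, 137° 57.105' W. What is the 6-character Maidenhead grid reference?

Shift to the Maidenhead origin (180°W, 90°S): lon 42.0482, lat 64.8238.
Field (20°×10°, letters A–R): 42.0482/20 → 2 → C, 64.8238/10 → 6 → G; chars CG.
Square (2°×1°, digits 0–9): 2.0482/2 → 1, 4.8238/1 → 4; chars 14.
Subsquare (5′×2.5′, letters a–x): 0.0482/0.0833333 → 0 → a, 0.8238/0.0416667 → 19 → t; chars at.

CG14at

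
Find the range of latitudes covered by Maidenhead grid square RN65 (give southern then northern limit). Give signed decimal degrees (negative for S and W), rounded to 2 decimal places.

45.00, 46.00

Field R=17, N=13: +17·20° lon, +13·10° lat → SW at lon 160°, lat 40°.
Square 6, 5: +6·2° lon, +5·1° lat → SW at lon 172°, lat 45°.
Cell spans 2° lon × 1° lat.
south 45.00, north 46.00.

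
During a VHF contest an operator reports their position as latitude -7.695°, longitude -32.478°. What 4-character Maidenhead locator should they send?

HI32

Shift to the Maidenhead origin (180°W, 90°S): lon 147.52, lat 82.31.
Field (20°×10°, letters A–R): lon ⌊147.52/20⌋ = 7 → H; lat ⌊82.31/10⌋ = 8 → I.
Square (2°×1°, digits 0–9): lon ⌊7.52/2⌋ = 3; lat ⌊2.31/1⌋ = 2.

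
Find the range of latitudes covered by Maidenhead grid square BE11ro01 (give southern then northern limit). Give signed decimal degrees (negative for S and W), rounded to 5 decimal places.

-48.41250, -48.40833

Field B=1, E=4: +1·20° lon, +4·10° lat → SW at lon -160°, lat -50°.
Square 1, 1: +1·2° lon, +1·1° lat → SW at lon -158°, lat -49°.
Subsquare r=17, o=14: +17·0.0833333° lon, +14·0.0416667° lat → SW at lon -156.583°, lat -48.4167°.
Extended square 0, 1: +0·0.00833333° lon, +1·0.00416667° lat → SW at lon -156.583°, lat -48.4125°.
Cell spans 0.00833333° lon × 0.00416667° lat.
south -48.41250, north -48.40833.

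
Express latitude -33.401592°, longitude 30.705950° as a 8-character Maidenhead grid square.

Shift to the Maidenhead origin (180°W, 90°S): lon 210.70595, lat 56.59841.
Field (20°×10°, letters A–R): 210.70595/20 → 10 → K, 56.59841/10 → 5 → F; chars KF.
Square (2°×1°, digits 0–9): 10.70595/2 → 5, 6.59841/1 → 6; chars 56.
Subsquare (5′×2.5′, letters a–x): 0.70595/0.0833333 → 8 → i, 0.59841/0.0416667 → 14 → o; chars io.
Extended square (30″×15″, digits 0–9): 0.03928/0.00833333 → 4, 0.01507/0.00416667 → 3; chars 43.

KF56io43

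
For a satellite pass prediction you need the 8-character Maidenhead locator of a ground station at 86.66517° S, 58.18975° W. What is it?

Shift to the Maidenhead origin (180°W, 90°S): lon 121.81025, lat 3.33483.
Field: lon ⌊121.81025/20⌋ = 6 → G; lat ⌊3.33483/10⌋ = 0 → A.
Square: lon ⌊1.81025/2⌋ = 0; lat ⌊3.33483/1⌋ = 3.
Subsquare: lon ⌊1.81025/0.0833333⌋ = 21 → v; lat ⌊0.33483/0.0416667⌋ = 8 → i.
Extended square: lon ⌊0.06025/0.00833333⌋ = 7; lat ⌊0.00150/0.00416667⌋ = 0.

GA03vi70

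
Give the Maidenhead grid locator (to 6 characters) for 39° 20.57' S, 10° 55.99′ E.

Add 180° to longitude and 90° to latitude: 190.9332, 50.6572.
Field: lon ⌊190.9332/20⌋ = 9 → J; lat ⌊50.6572/10⌋ = 5 → F.
Square: lon ⌊10.9332/2⌋ = 5; lat ⌊0.6572/1⌋ = 0.
Subsquare: lon ⌊0.9332/0.0833333⌋ = 11 → l; lat ⌊0.6572/0.0416667⌋ = 15 → p.

JF50lp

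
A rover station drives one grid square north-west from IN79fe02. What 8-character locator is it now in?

Longitude extended square 0; −1 → -1, wraps to 9, carry into subsquare.
Longitude subsquare f = 5; −1 → 4 = e.
Latitude extended square 2; +1 → 3.

IN79ee93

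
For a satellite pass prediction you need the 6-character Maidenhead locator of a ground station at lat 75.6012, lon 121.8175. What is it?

PQ05vo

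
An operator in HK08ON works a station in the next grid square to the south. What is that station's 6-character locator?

Latitude subsquare n = 13; −1 → 12 = m.
The longitude characters are unchanged.

HK08om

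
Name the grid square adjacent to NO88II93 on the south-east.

Longitude extended square 9; +1 → 10, wraps to 0, carry into subsquare.
Longitude subsquare i = 8; +1 → 9 = j.
Latitude extended square 3; −1 → 2.

NO88ji02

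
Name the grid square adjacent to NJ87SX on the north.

NJ88sa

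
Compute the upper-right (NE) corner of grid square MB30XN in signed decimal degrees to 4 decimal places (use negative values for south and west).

-79.4167, 68.0000

Field M=12, B=1: +12·20° lon, +1·10° lat → SW at lon 60°, lat -80°.
Square 3, 0: +3·2° lon, +0·1° lat → SW at lon 66°, lat -80°.
Subsquare x=23, n=13: +23·0.0833333° lon, +13·0.0416667° lat → SW at lon 67.9167°, lat -79.4583°.
Cell spans 0.0833333° lon × 0.0416667° lat. NE corner is SW corner plus one full cell.
latitude -79.4167, longitude 68.0000.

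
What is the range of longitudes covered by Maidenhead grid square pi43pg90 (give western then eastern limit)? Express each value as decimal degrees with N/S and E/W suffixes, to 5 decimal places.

Field P=15, I=8: +15·20° lon, +8·10° lat → SW at lon 120°, lat -10°.
Square 4, 3: +4·2° lon, +3·1° lat → SW at lon 128°, lat -7°.
Subsquare p=15, g=6: +15·0.0833333° lon, +6·0.0416667° lat → SW at lon 129.25°, lat -6.75°.
Extended square 9, 0: +9·0.00833333° lon, +0·0.00416667° lat → SW at lon 129.325°, lat -6.75°.
Cell spans 0.00833333° lon × 0.00416667° lat.
west 129.32500° E, east 129.33333° E.

129.32500° E, 129.33333° E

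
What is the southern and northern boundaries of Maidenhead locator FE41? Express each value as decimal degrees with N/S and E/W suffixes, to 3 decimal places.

Field F=5, E=4: +5·20° lon, +4·10° lat → SW at lon -80°, lat -50°.
Square 4, 1: +4·2° lon, +1·1° lat → SW at lon -72°, lat -49°.
Cell spans 2° lon × 1° lat.
south 49.000° S, north 48.000° S.

49.000° S, 48.000° S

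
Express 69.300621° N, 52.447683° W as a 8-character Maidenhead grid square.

GP39sh62

Offset from 180°W / 90°S: lon 127.55232°, lat 159.30062°.
Field: 127.55232/20 → 6 → G, 159.30062/10 → 15 → P; chars GP.
Square: 7.55232/2 → 3, 9.30062/1 → 9; chars 39.
Subsquare: 1.55232/0.0833333 → 18 → s, 0.30062/0.0416667 → 7 → h; chars sh.
Extended square: 0.05232/0.00833333 → 6, 0.00895/0.00416667 → 2; chars 62.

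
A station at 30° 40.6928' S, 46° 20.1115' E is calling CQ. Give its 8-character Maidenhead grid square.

Offset from 180°W / 90°S: lon 226.33519°, lat 59.32179°.
Field: 226.33519/20 → 11 → L, 59.32179/10 → 5 → F; chars LF.
Square: 6.33519/2 → 3, 9.32179/1 → 9; chars 39.
Subsquare: 0.33519/0.0833333 → 4 → e, 0.32179/0.0416667 → 7 → h; chars eh.
Extended square: 0.00186/0.00833333 → 0, 0.03012/0.00416667 → 7; chars 07.

LF39eh07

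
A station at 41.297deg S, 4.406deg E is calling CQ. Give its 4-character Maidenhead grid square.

JE28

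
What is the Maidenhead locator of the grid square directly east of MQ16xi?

Longitude subsquare x = 23; +1 → 24, wraps to 0 = a, carry into square.
Longitude square 1; +1 → 2.
The latitude characters are unchanged.

MQ26ai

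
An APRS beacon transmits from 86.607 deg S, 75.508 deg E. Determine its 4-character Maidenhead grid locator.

MA73

Add 180° to longitude and 90° to latitude: 255.51, 3.39.
Field: 255.51/20 → 12 → M, 3.39/10 → 0 → A; chars MA.
Square: 15.51/2 → 7, 3.39/1 → 3; chars 73.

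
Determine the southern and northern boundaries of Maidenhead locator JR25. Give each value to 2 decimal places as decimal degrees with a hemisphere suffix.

85.00° N, 86.00° N

Field J=9, R=17: +9·20° lon, +17·10° lat → SW at lon 0°, lat 80°.
Square 2, 5: +2·2° lon, +5·1° lat → SW at lon 4°, lat 85°.
Cell spans 2° lon × 1° lat.
south 85.00° N, north 86.00° N.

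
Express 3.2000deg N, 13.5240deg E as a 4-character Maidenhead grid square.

JJ63

Shift to the Maidenhead origin (180°W, 90°S): lon 193.52, lat 93.20.
Field: lon ⌊193.52/20⌋ = 9 → J; lat ⌊93.20/10⌋ = 9 → J.
Square: lon ⌊13.52/2⌋ = 6; lat ⌊3.20/1⌋ = 3.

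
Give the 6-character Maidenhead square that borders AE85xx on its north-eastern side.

Longitude subsquare x = 23; +1 → 24, wraps to 0 = a, carry into square.
Longitude square 8; +1 → 9.
Latitude subsquare x = 23; +1 → 24, wraps to 0 = a, carry into square.
Latitude square 5; +1 → 6.

AE96aa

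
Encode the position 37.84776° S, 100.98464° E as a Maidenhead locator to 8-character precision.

OF02ld86

Offset from 180°W / 90°S: lon 280.98464°, lat 52.15224°.
Field: 280.98464/20 → 14 → O, 52.15224/10 → 5 → F; chars OF.
Square: 0.98464/2 → 0, 2.15224/1 → 2; chars 02.
Subsquare: 0.98464/0.0833333 → 11 → l, 0.15224/0.0416667 → 3 → d; chars ld.
Extended square: 0.06797/0.00833333 → 8, 0.02724/0.00416667 → 6; chars 86.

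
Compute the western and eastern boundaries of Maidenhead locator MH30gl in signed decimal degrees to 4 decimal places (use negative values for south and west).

Field M=12, H=7: +12·20° lon, +7·10° lat → SW at lon 60°, lat -20°.
Square 3, 0: +3·2° lon, +0·1° lat → SW at lon 66°, lat -20°.
Subsquare g=6, l=11: +6·0.0833333° lon, +11·0.0416667° lat → SW at lon 66.5°, lat -19.5417°.
Cell spans 0.0833333° lon × 0.0416667° lat.
west 66.5000, east 66.5833.

66.5000, 66.5833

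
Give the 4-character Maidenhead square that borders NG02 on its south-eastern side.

NG11

Longitude square 0; +1 → 1.
Latitude square 2; −1 → 1.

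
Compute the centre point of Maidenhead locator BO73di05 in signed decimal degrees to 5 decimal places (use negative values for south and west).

53.35625, -145.74583

Field B=1, O=14: +1·20° lon, +14·10° lat → SW at lon -160°, lat 50°.
Square 7, 3: +7·2° lon, +3·1° lat → SW at lon -146°, lat 53°.
Subsquare d=3, i=8: +3·0.0833333° lon, +8·0.0416667° lat → SW at lon -145.75°, lat 53.3333°.
Extended square 0, 5: +0·0.00833333° lon, +5·0.00416667° lat → SW at lon -145.75°, lat 53.3542°.
Cell spans 0.00833333° lon × 0.00416667° lat. Centre is SW corner plus half of each.
latitude 53.35625, longitude -145.74583.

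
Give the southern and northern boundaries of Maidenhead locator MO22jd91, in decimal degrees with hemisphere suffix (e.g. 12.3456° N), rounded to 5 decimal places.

52.12917° N, 52.13333° N

Field M=12, O=14: +12·20° lon, +14·10° lat → SW at lon 60°, lat 50°.
Square 2, 2: +2·2° lon, +2·1° lat → SW at lon 64°, lat 52°.
Subsquare j=9, d=3: +9·0.0833333° lon, +3·0.0416667° lat → SW at lon 64.75°, lat 52.125°.
Extended square 9, 1: +9·0.00833333° lon, +1·0.00416667° lat → SW at lon 64.825°, lat 52.1292°.
Cell spans 0.00833333° lon × 0.00416667° lat.
south 52.12917° N, north 52.13333° N.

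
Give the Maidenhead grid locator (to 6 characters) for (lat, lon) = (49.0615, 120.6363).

Add 180° to longitude and 90° to latitude: 300.6363, 139.0615.
Field: lon ⌊300.6363/20⌋ = 15 → P; lat ⌊139.0615/10⌋ = 13 → N.
Square: lon ⌊0.6363/2⌋ = 0; lat ⌊9.0615/1⌋ = 9.
Subsquare: lon ⌊0.6363/0.0833333⌋ = 7 → h; lat ⌊0.0615/0.0416667⌋ = 1 → b.

PN09hb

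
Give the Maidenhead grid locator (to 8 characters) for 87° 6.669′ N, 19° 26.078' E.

JR97rc26

Add 180° to longitude and 90° to latitude: 199.43463, 177.11115.
Field: lon ⌊199.43463/20⌋ = 9 → J; lat ⌊177.11115/10⌋ = 17 → R.
Square: lon ⌊19.43463/2⌋ = 9; lat ⌊7.11115/1⌋ = 7.
Subsquare: lon ⌊1.43463/0.0833333⌋ = 17 → r; lat ⌊0.11115/0.0416667⌋ = 2 → c.
Extended square: lon ⌊0.01797/0.00833333⌋ = 2; lat ⌊0.02782/0.00416667⌋ = 6.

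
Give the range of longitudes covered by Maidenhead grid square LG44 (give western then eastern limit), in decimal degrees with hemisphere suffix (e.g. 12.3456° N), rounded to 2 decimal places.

48.00° E, 50.00° E

Field L=11, G=6: +11·20° lon, +6·10° lat → SW at lon 40°, lat -30°.
Square 4, 4: +4·2° lon, +4·1° lat → SW at lon 48°, lat -26°.
Cell spans 2° lon × 1° lat.
west 48.00° E, east 50.00° E.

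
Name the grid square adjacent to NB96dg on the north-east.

Longitude subsquare d = 3; +1 → 4 = e.
Latitude subsquare g = 6; +1 → 7 = h.

NB96eh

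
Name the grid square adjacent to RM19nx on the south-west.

Longitude subsquare n = 13; −1 → 12 = m.
Latitude subsquare x = 23; −1 → 22 = w.

RM19mw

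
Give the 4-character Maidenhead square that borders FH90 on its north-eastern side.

GH01

Longitude square 9; +1 → 10, wraps to 0, carry into field.
Longitude field F = 5; +1 → 6 = G.
Latitude square 0; +1 → 1.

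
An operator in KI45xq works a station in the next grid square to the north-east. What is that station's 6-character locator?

KI55ar

Longitude subsquare x = 23; +1 → 24, wraps to 0 = a, carry into square.
Longitude square 4; +1 → 5.
Latitude subsquare q = 16; +1 → 17 = r.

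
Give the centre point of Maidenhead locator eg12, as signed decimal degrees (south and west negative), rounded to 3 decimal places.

-27.500, -97.000

Field E=4, G=6: +4·20° lon, +6·10° lat → SW at lon -100°, lat -30°.
Square 1, 2: +1·2° lon, +2·1° lat → SW at lon -98°, lat -28°.
Cell spans 2° lon × 1° lat. Centre is SW corner plus half of each.
latitude -27.500, longitude -97.000.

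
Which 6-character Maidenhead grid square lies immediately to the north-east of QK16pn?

Longitude subsquare p = 15; +1 → 16 = q.
Latitude subsquare n = 13; +1 → 14 = o.

QK16qo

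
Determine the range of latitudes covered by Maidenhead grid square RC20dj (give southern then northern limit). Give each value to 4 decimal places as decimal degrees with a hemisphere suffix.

69.6250° S, 69.5833° S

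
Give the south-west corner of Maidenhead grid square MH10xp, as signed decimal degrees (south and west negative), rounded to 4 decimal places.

-19.3750, 63.9167

Field M=12, H=7: +12·20° lon, +7·10° lat → SW at lon 60°, lat -20°.
Square 1, 0: +1·2° lon, +0·1° lat → SW at lon 62°, lat -20°.
Subsquare x=23, p=15: +23·0.0833333° lon, +15·0.0416667° lat → SW at lon 63.9167°, lat -19.375°.
latitude -19.3750, longitude 63.9167.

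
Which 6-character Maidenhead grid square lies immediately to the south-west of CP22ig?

Longitude subsquare i = 8; −1 → 7 = h.
Latitude subsquare g = 6; −1 → 5 = f.

CP22hf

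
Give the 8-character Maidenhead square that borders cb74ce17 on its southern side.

Latitude extended square 7; −1 → 6.
The longitude characters are unchanged.

CB74ce16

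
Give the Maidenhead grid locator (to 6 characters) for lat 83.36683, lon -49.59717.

GR53ei

Add 180° to longitude and 90° to latitude: 130.4028, 173.3668.
Field: lon ⌊130.4028/20⌋ = 6 → G; lat ⌊173.3668/10⌋ = 17 → R.
Square: lon ⌊10.4028/2⌋ = 5; lat ⌊3.3668/1⌋ = 3.
Subsquare: lon ⌊0.4028/0.0833333⌋ = 4 → e; lat ⌊0.3668/0.0416667⌋ = 8 → i.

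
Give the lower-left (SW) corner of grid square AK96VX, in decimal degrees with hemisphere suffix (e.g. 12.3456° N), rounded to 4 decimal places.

16.9583° N, 160.2500° W

Field A=0, K=10: +0·20° lon, +10·10° lat → SW at lon -180°, lat 10°.
Square 9, 6: +9·2° lon, +6·1° lat → SW at lon -162°, lat 16°.
Subsquare v=21, x=23: +21·0.0833333° lon, +23·0.0416667° lat → SW at lon -160.25°, lat 16.9583°.
latitude 16.9583° N, longitude 160.2500° W.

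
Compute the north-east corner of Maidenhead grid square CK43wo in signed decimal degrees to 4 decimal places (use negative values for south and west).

Field C=2, K=10: +2·20° lon, +10·10° lat → SW at lon -140°, lat 10°.
Square 4, 3: +4·2° lon, +3·1° lat → SW at lon -132°, lat 13°.
Subsquare w=22, o=14: +22·0.0833333° lon, +14·0.0416667° lat → SW at lon -130.167°, lat 13.5833°.
Cell spans 0.0833333° lon × 0.0416667° lat. NE corner is SW corner plus one full cell.
latitude 13.6250, longitude -130.0833.

13.6250, -130.0833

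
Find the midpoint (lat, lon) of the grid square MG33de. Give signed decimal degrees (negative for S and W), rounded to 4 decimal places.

-26.8125, 66.2917

Field M=12, G=6: +12·20° lon, +6·10° lat → SW at lon 60°, lat -30°.
Square 3, 3: +3·2° lon, +3·1° lat → SW at lon 66°, lat -27°.
Subsquare d=3, e=4: +3·0.0833333° lon, +4·0.0416667° lat → SW at lon 66.25°, lat -26.8333°.
Cell spans 0.0833333° lon × 0.0416667° lat. Centre is SW corner plus half of each.
latitude -26.8125, longitude 66.2917.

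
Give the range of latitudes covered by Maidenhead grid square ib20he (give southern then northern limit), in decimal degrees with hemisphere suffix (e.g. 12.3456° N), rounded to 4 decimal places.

79.8333° S, 79.7917° S

Field I=8, B=1: +8·20° lon, +1·10° lat → SW at lon -20°, lat -80°.
Square 2, 0: +2·2° lon, +0·1° lat → SW at lon -16°, lat -80°.
Subsquare h=7, e=4: +7·0.0833333° lon, +4·0.0416667° lat → SW at lon -15.4167°, lat -79.8333°.
Cell spans 0.0833333° lon × 0.0416667° lat.
south 79.8333° S, north 79.7917° S.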